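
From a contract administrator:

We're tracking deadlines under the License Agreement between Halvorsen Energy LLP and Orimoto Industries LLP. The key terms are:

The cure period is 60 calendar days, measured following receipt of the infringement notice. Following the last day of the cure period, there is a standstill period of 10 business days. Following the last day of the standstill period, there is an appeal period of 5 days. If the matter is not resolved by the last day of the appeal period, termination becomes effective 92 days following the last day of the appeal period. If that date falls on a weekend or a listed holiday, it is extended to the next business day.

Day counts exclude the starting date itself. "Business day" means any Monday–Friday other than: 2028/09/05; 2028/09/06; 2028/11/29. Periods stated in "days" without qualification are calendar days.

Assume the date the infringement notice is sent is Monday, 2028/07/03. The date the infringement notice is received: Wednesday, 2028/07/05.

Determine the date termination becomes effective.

2028/12/25

The last day of the cure period: 2028/07/05 + 60 days = 2028/09/03.
The last day of the standstill period: 10 business days after Sunday, 2028/09/03, skipping weekends and the listed holidays on Sep 5, Sep 6 — Sep 4, Sep 7, Sep 8, Sep 11, Sep 12, Sep 13, Sep 14, Sep 15, Sep 18, Sep 19 — lands on Tuesday, 2028/09/19.
The last day of the appeal period: 2028/09/19 + 5 days = 2028/09/24.
The date termination becomes effective: 92 calendar days after 2028/09/24 is 2028/12/25. 2028/12/25 is a Monday and is not a listed holiday, so no roll-forward applies.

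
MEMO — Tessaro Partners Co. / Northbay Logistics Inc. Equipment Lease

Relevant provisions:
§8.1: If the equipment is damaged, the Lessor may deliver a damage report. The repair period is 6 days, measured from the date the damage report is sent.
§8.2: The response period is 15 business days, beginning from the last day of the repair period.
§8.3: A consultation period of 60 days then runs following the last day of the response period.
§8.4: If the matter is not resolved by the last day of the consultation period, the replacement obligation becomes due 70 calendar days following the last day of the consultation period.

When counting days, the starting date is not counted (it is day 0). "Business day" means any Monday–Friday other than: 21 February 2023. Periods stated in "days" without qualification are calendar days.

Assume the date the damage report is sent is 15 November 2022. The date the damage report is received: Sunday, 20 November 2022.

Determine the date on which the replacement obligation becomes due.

The last day of the repair period: 6 calendar days after 15 November 2022 is 21 November 2022.
The last day of the response period: counting 15 business days from Monday, 21 November 2022 (Nov 22, Nov 23, Nov 24, Nov 25, …, Dec 8, Dec 9, Dec 12, skipping weekends) reaches Monday, 12 December 2022.
The last day of the consultation period: 12 December 2022 + 60 days = 10 February 2023.
The date on which the replacement obligation becomes due: 10 February 2023 + 70 days = 21 April 2023.

21 April 2023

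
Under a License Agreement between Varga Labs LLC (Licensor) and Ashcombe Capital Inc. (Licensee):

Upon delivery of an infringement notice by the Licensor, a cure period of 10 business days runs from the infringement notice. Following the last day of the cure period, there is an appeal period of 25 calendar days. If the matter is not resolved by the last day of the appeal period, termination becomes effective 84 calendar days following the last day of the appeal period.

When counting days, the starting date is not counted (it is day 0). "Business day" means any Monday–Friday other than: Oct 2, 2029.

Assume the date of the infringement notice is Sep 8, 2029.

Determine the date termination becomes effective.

Jan 8, 2030

The last day of the cure period: counting 10 business days from Saturday, Sep 8, 2029 (Sep 10, Sep 11, Sep 12, Sep 13, Sep 14, Sep 17, Sep 18, Sep 19, Sep 20, Sep 21, skipping weekends) reaches Friday, Sep 21, 2029.
The last day of the appeal period: Sep 21, 2029 + 25 days = Oct 16, 2029.
Adding 84 calendar days to Oct 16, 2029 gives Jan 8, 2030, which is the date termination becomes effective.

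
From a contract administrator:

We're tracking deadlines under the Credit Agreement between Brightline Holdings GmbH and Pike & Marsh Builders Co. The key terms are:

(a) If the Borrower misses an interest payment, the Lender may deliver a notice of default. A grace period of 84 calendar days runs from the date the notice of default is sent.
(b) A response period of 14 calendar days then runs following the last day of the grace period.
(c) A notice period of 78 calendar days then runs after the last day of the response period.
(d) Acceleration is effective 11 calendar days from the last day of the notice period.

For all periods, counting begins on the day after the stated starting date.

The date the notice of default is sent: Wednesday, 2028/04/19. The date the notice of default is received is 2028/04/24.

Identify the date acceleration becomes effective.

The last day of the grace period: 2028/04/19 + 84 days = 2028/07/12.
Adding 14 calendar days to 2028/07/12 gives 2028/07/26, which is the last day of the response period.
Adding 78 calendar days to 2028/07/26 gives 2028/10/12, which is the last day of the notice period.
The date acceleration becomes effective: 2028/10/12 + 11 days = 2028/10/23.

2028/10/23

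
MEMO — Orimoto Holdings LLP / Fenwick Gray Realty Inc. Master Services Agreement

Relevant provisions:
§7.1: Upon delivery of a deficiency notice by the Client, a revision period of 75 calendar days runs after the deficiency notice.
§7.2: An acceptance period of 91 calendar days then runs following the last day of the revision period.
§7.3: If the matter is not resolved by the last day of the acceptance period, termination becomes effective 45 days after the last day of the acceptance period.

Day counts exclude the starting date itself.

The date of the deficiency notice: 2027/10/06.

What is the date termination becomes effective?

2028/05/04

The last day of the revision period: 2027/10/06 + 75 days = 2027/12/20.
The last day of the acceptance period: 91 calendar days after 2027/12/20 is 2028/03/20.
The date termination becomes effective: 2028/03/20 + 45 days = 2028/05/04.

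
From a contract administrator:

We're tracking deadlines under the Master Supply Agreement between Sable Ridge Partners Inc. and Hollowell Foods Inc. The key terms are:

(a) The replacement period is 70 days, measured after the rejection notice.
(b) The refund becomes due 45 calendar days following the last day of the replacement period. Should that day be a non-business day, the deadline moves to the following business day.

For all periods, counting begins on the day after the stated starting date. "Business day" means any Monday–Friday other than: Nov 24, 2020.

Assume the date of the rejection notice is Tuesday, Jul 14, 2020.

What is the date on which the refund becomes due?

Nov 6, 2020

Adding 70 calendar days to Jul 14, 2020 gives Sep 22, 2020, which is the last day of the replacement period.
The date on which the refund becomes due: Sep 22, 2020 + 45 days = Nov 6, 2020. Nov 6, 2020 is a Friday and is not a listed holiday, so no roll-forward applies.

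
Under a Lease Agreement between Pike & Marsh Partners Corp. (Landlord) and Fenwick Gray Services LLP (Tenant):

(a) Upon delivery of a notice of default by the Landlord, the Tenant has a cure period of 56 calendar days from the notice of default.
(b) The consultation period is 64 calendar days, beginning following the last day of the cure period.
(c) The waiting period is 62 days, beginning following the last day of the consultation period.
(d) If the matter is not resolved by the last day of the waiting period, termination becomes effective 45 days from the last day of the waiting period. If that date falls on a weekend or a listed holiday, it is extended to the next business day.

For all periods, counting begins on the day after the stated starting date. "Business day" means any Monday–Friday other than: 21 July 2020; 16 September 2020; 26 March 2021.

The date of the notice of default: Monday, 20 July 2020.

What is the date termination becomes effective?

4 March 2021

Adding 56 calendar days to 20 July 2020 gives 14 September 2020, which is the last day of the cure period.
The last day of the consultation period: 64 calendar days after 14 September 2020 is 17 November 2020.
The last day of the waiting period: 17 November 2020 + 62 days = 18 January 2021.
The date termination becomes effective: 45 calendar days after 18 January 2021 is 4 March 2021. 4 March 2021 is a Thursday and is not a listed holiday, so no roll-forward applies.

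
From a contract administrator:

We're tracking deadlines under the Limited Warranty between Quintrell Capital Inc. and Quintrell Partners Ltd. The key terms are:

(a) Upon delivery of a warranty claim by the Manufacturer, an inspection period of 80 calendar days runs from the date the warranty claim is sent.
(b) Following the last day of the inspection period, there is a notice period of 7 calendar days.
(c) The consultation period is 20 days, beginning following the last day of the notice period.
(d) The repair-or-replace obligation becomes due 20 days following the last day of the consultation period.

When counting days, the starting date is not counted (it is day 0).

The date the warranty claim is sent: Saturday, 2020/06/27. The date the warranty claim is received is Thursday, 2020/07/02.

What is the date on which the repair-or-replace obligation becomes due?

The last day of the inspection period: 80 calendar days after 2020/06/27 is 2020/09/15.
The last day of the notice period: 7 calendar days after 2020/09/15 is 2020/09/22.
The last day of the consultation period: 2020/09/22 + 20 days = 2020/10/12.
Adding 20 calendar days to 2020/10/12 gives 2020/11/01, which is the date on which the repair-or-replace obligation becomes due.

2020/11/01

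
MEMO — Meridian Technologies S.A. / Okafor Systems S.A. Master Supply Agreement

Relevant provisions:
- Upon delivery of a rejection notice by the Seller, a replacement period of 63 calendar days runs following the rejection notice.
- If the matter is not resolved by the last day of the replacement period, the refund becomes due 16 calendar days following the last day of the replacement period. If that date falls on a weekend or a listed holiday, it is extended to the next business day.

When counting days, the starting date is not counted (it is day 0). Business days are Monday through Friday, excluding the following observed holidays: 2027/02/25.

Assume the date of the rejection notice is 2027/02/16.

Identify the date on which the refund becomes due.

2027/05/06

Adding 63 calendar days to 2027/02/16 gives 2027/04/20, which is the last day of the replacement period.
The date on which the refund becomes due: 2027/04/20 + 16 days = 2027/05/06. 2027/05/06 is a Thursday and is not a listed holiday, so no roll-forward applies.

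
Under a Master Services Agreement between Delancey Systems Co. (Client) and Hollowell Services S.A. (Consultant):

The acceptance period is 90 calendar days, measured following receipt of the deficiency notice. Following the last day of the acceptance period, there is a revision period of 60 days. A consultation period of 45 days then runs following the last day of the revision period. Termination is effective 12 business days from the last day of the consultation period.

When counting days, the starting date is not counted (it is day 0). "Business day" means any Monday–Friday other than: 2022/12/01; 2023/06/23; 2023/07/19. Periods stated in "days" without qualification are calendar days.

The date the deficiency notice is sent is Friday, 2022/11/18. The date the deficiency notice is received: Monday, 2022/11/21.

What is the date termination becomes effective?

The last day of the acceptance period: 2022/11/21 + 90 days = 2023/02/19.
The last day of the revision period: 2023/02/19 + 60 days = 2023/04/20.
Adding 45 calendar days to 2023/04/20 gives 2023/06/04, which is the last day of the consultation period.
From Sunday, 2023/06/04, 12 business days (Jun 5, Jun 6, Jun 7, Jun 8, …, Jun 16, Jun 19, Jun 20, skipping weekends) brings us to Tuesday, 2023/06/20, which is the date termination becomes effective.

2023/06/20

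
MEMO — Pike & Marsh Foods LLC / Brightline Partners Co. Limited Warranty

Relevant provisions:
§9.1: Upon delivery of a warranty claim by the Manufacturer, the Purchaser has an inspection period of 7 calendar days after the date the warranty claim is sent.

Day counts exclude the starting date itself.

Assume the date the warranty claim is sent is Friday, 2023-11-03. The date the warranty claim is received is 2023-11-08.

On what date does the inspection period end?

The last day of the inspection period: 7 calendar days after 2023-11-03 is 2023-11-10.

2023-11-10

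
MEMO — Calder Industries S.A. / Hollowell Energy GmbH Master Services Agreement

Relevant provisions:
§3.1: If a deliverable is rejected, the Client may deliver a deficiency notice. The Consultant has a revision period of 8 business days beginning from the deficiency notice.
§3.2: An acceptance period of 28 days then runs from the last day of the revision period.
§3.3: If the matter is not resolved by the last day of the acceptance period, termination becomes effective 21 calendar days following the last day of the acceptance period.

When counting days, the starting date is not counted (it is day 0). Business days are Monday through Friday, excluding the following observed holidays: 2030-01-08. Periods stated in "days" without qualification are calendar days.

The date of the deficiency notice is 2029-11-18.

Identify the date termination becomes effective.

The last day of the revision period: 8 business days after Sunday, 2029-11-18, skipping weekends — Nov 19, Nov 20, Nov 21, Nov 22, Nov 23, Nov 26, Nov 27, Nov 28 — lands on Wednesday, 2029-11-28.
The last day of the acceptance period: 28 calendar days after 2029-11-28 is 2029-12-26.
Adding 21 calendar days to 2029-12-26 gives 2030-01-16, which is the date termination becomes effective.

2030-01-16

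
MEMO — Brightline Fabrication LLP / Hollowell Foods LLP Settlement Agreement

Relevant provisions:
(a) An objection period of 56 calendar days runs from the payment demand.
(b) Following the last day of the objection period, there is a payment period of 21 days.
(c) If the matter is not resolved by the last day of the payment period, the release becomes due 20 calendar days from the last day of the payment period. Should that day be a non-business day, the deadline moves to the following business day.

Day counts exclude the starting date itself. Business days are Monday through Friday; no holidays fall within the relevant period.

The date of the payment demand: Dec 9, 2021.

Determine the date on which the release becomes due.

The last day of the objection period: Dec 9, 2021 + 56 days = Feb 3, 2022.
The last day of the payment period: 21 calendar days after Feb 3, 2022 is Feb 24, 2022.
Adding 20 calendar days to Feb 24, 2022 gives Mar 16, 2022, which is the date on which the release becomes due. Mar 16, 2022 is a Wednesday, so no roll-forward applies.

Mar 16, 2022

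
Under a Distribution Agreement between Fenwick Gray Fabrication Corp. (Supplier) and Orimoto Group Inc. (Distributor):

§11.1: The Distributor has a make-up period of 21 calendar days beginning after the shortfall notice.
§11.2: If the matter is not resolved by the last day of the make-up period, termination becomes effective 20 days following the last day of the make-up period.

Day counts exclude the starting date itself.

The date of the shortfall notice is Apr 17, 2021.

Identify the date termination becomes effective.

The last day of the make-up period: 21 calendar days after Apr 17, 2021 is May 8, 2021.
Adding 20 calendar days to May 8, 2021 gives May 28, 2021, which is the date termination becomes effective.

May 28, 2021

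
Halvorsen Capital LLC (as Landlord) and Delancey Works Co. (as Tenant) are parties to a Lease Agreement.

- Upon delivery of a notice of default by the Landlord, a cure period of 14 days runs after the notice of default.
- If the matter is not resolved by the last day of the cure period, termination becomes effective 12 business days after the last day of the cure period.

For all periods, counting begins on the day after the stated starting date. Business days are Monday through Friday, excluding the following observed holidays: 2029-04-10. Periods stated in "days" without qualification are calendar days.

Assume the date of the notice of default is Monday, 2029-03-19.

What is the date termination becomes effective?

2029-04-19

The last day of the cure period: 2029-03-19 + 14 days = 2029-04-02.
The date termination becomes effective: counting 12 business days from Monday, 2029-04-02 (Apr 3, Apr 4, Apr 5, Apr 6, …, Apr 17, Apr 18, Apr 19, skipping weekends and the listed holiday on Apr 10) reaches Thursday, 2029-04-19.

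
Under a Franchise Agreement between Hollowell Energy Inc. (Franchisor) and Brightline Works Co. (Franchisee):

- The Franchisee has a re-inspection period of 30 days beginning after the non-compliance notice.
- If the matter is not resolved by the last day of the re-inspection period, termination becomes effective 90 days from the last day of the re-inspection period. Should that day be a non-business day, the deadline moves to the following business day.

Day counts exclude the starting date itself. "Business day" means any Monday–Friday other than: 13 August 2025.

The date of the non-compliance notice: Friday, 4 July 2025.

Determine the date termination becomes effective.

The last day of the re-inspection period: 30 calendar days after 4 July 2025 is 3 August 2025.
The date termination becomes effective: 90 calendar days after 3 August 2025 is 1 November 2025. That falls on a Saturday, so it rolls to the next business day, Monday, 3 November 2025.

3 November 2025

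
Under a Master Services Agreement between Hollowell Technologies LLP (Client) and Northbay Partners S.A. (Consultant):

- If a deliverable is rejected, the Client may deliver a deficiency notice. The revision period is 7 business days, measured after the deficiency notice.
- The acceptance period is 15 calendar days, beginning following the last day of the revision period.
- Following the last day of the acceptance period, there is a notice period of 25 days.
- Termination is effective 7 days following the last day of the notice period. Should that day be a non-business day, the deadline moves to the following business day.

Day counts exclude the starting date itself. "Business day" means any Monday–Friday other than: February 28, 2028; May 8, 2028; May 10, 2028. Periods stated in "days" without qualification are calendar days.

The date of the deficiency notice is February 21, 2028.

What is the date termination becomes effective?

The last day of the revision period: counting 7 business days from Monday, February 21, 2028 (Feb 22, Feb 23, Feb 24, Feb 25, Feb 29, Mar 1, Mar 2, skipping weekends and the listed holiday on Feb 28) reaches Thursday, March 2, 2028.
The last day of the acceptance period: 15 calendar days after March 2, 2028 is March 17, 2028.
The last day of the notice period: March 17, 2028 + 25 days = April 11, 2028.
Adding 7 calendar days to April 11, 2028 gives April 18, 2028, which is the date termination becomes effective. April 18, 2028 is a Tuesday and is not a listed holiday, so no roll-forward applies.

April 18, 2028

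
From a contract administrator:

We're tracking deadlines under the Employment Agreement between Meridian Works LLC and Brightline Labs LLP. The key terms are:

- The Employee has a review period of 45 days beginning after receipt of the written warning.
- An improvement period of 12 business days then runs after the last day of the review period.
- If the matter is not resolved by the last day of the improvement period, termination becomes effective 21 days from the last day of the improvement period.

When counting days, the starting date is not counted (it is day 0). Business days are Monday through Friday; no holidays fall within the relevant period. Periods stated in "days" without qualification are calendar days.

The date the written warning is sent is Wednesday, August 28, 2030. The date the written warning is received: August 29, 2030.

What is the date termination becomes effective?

The last day of the review period: 45 calendar days after August 29, 2030 is October 13, 2030.
The last day of the improvement period: counting 12 business days from Sunday, October 13, 2030 (Oct 14, Oct 15, Oct 16, Oct 17, …, Oct 25, Oct 28, Oct 29, skipping weekends) reaches Tuesday, October 29, 2030.
The date termination becomes effective: 21 calendar days after October 29, 2030 is November 19, 2030.

November 19, 2030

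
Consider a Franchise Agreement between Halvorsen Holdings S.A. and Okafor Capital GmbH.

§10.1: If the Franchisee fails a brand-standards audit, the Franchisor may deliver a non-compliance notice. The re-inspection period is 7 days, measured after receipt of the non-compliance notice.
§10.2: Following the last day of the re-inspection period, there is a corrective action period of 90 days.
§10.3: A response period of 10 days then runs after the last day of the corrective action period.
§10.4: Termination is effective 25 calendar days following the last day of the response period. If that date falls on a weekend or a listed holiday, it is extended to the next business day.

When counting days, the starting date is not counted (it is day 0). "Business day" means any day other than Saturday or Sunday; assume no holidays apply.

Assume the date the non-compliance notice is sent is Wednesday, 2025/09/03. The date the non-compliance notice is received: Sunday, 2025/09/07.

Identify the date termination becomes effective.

2026/01/19

The last day of the re-inspection period: 2025/09/07 + 7 days = 2025/09/14.
Adding 90 calendar days to 2025/09/14 gives 2025/12/13, which is the last day of the corrective action period.
The last day of the response period: 2025/12/13 + 10 days = 2025/12/23.
The date termination becomes effective: 2025/12/23 + 25 days = 2026/01/17. That falls on a Saturday, so it rolls to the next business day, Monday, 2026/01/19.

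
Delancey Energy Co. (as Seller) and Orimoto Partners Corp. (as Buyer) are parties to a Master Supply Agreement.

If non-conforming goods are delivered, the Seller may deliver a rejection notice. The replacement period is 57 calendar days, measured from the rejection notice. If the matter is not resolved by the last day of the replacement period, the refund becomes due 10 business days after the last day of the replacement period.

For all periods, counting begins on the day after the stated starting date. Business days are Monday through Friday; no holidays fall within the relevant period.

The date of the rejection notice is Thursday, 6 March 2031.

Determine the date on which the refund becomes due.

Adding 57 calendar days to 6 March 2031 gives 2 May 2031, which is the last day of the replacement period.
From Friday, 2 May 2031, 10 business days (May 5, May 6, May 7, May 8, May 9, May 12, May 13, May 14, May 15, May 16, skipping weekends) brings us to Friday, 16 May 2031, which is the date on which the refund becomes due.

16 May 2031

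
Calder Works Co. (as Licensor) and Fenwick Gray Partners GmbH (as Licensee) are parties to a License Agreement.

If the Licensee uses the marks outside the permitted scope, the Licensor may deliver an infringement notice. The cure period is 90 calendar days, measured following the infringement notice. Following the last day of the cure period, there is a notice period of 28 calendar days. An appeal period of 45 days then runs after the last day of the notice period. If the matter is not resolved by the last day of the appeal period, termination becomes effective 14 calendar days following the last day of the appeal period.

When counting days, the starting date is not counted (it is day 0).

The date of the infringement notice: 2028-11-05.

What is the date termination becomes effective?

2029-05-01

The last day of the cure period: 2028-11-05 + 90 days = 2029-02-03.
Adding 28 calendar days to 2029-02-03 gives 2029-03-03, which is the last day of the notice period.
The last day of the appeal period: 2029-03-03 + 45 days = 2029-04-17.
Adding 14 calendar days to 2029-04-17 gives 2029-05-01, which is the date termination becomes effective.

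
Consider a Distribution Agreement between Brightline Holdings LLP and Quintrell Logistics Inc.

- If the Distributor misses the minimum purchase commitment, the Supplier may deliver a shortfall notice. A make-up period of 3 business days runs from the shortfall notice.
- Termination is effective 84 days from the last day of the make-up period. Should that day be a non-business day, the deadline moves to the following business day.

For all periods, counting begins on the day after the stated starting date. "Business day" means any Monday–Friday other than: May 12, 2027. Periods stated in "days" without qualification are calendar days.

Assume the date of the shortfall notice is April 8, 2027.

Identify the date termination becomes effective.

The last day of the make-up period: counting 3 business days from Thursday, April 8, 2027 (Apr 9, Apr 12, Apr 13, skipping weekends) reaches Tuesday, April 13, 2027.
Adding 84 calendar days to April 13, 2027 gives July 6, 2027, which is the date termination becomes effective. July 6, 2027 is a Tuesday and is not a listed holiday, so no roll-forward applies.

July 6, 2027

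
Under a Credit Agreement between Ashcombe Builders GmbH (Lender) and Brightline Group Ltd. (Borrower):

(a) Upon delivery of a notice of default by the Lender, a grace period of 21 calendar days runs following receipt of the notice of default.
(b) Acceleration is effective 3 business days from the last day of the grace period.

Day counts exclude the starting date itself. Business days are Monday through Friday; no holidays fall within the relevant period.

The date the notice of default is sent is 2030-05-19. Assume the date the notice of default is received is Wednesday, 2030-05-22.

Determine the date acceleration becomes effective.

The last day of the grace period: 2030-05-22 + 21 days = 2030-06-12.
From Wednesday, 2030-06-12, 3 business days (Jun 13, Jun 14, Jun 17, skipping weekends) brings us to Monday, 2030-06-17, which is the date acceleration becomes effective.

2030-06-17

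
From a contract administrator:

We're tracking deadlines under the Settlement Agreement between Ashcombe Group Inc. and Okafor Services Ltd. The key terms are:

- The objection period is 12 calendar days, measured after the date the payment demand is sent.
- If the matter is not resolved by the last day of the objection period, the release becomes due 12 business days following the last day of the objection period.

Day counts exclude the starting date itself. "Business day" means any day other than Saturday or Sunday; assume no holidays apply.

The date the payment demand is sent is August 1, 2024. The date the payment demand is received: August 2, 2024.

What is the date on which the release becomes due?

August 29, 2024

The last day of the objection period: August 1, 2024 + 12 days = August 13, 2024.
From Tuesday, August 13, 2024, 12 business days (Aug 14, Aug 15, Aug 16, Aug 19, …, Aug 27, Aug 28, Aug 29, skipping weekends) brings us to Thursday, August 29, 2024, which is the date on which the release becomes due.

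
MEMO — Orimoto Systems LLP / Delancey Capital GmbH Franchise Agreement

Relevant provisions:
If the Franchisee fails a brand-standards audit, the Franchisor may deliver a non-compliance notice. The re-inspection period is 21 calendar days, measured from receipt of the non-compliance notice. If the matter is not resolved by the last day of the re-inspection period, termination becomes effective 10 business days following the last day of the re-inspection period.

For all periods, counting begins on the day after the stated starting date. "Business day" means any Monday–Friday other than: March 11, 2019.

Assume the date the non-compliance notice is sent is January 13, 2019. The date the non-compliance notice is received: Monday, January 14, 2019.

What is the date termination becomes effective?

The last day of the re-inspection period: January 14, 2019 + 21 days = February 4, 2019.
The date termination becomes effective: counting 10 business days from Monday, February 4, 2019 (Feb 5, Feb 6, Feb 7, Feb 8, Feb 11, Feb 12, Feb 13, Feb 14, Feb 15, Feb 18, skipping weekends) reaches Monday, February 18, 2019.

February 18, 2019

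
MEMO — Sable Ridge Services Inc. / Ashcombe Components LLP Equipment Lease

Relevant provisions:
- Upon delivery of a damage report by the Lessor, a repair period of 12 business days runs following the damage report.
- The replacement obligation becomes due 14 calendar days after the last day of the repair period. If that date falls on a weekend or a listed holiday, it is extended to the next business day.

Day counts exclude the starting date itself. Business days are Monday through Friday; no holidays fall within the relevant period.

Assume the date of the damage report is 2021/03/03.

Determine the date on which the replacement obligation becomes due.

2021/04/02

The last day of the repair period: 12 business days after Wednesday, 2021/03/03, skipping weekends — Mar 4, Mar 5, Mar 8, Mar 9, …, Mar 17, Mar 18, Mar 19 — lands on Friday, 2021/03/19.
Adding 14 calendar days to 2021/03/19 gives 2021/04/02, which is the date on which the replacement obligation becomes due. 2021/04/02 is a Friday, so no roll-forward applies.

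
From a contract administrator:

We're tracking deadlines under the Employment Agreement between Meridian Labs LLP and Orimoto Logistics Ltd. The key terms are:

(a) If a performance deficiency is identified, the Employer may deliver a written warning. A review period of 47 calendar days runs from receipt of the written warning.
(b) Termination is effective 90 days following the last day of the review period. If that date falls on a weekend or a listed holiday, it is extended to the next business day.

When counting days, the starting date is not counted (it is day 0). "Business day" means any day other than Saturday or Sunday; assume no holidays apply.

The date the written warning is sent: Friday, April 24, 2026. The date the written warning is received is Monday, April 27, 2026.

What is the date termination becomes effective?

September 11, 2026

Adding 47 calendar days to April 27, 2026 gives June 13, 2026, which is the last day of the review period.
Adding 90 calendar days to June 13, 2026 gives September 11, 2026, which is the date termination becomes effective. September 11, 2026 is a Friday, so no roll-forward applies.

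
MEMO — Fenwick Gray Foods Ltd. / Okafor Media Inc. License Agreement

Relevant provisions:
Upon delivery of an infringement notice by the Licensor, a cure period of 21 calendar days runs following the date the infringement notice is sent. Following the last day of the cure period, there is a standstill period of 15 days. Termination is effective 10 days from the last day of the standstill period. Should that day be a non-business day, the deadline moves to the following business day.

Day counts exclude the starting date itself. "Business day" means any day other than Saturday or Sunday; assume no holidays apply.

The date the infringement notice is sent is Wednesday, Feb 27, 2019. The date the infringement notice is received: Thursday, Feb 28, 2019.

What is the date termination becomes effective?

Apr 15, 2019

Adding 21 calendar days to Feb 27, 2019 gives Mar 20, 2019, which is the last day of the cure period.
The last day of the standstill period: 15 calendar days after Mar 20, 2019 is Apr 4, 2019.
Adding 10 calendar days to Apr 4, 2019 gives Apr 14, 2019, which is the date termination becomes effective. That falls on a Sunday, so it rolls to the next business day, Monday, Apr 15, 2019.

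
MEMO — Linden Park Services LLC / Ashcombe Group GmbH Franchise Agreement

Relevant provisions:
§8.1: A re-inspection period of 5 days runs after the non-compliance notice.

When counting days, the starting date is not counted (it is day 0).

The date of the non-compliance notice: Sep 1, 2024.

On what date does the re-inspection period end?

The last day of the re-inspection period: Sep 1, 2024 + 5 days = Sep 6, 2024.

Sep 6, 2024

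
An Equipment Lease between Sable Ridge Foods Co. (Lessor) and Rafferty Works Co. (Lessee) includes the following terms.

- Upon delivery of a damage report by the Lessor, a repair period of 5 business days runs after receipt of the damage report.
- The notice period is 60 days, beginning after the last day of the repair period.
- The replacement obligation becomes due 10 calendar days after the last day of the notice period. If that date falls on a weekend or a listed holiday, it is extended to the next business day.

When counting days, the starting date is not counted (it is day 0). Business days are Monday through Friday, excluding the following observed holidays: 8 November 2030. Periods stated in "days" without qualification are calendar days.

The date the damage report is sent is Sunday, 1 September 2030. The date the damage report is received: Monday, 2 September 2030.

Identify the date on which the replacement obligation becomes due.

From Monday, 2 September 2030, 5 business days (Sep 3, Sep 4, Sep 5, Sep 6, Sep 9, skipping weekends) brings us to Monday, 9 September 2030, which is the last day of the repair period.
Adding 60 calendar days to 9 September 2030 gives 8 November 2030, which is the last day of the notice period.
The date on which the replacement obligation becomes due: 10 calendar days after 8 November 2030 is 18 November 2030. 18 November 2030 is a Monday and is not a listed holiday, so no roll-forward applies.

18 November 2030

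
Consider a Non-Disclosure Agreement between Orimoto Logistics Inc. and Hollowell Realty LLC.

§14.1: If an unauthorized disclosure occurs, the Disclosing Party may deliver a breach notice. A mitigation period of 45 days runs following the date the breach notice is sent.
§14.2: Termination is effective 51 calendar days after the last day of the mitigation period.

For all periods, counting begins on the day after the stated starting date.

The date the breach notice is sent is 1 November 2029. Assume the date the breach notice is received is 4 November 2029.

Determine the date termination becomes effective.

5 February 2030

Adding 45 calendar days to 1 November 2029 gives 16 December 2029, which is the last day of the mitigation period.
The date termination becomes effective: 16 December 2029 + 51 days = 5 February 2030.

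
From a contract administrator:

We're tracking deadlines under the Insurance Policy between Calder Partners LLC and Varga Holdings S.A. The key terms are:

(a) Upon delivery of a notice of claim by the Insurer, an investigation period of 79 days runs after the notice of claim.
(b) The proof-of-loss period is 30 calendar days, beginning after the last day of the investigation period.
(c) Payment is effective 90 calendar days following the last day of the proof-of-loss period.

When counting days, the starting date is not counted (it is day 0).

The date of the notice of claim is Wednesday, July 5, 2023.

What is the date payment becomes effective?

January 20, 2024

The last day of the investigation period: July 5, 2023 + 79 days = September 22, 2023.
The last day of the proof-of-loss period: September 22, 2023 + 30 days = October 22, 2023.
The date payment becomes effective: 90 calendar days after October 22, 2023 is January 20, 2024.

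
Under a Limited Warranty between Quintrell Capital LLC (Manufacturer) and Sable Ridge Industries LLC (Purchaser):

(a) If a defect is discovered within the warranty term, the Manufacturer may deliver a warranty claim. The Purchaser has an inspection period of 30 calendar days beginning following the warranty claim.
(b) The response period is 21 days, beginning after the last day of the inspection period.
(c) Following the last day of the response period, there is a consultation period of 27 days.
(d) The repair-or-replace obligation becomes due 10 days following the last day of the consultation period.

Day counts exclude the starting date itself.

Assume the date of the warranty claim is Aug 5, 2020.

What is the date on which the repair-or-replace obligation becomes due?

The last day of the inspection period: Aug 5, 2020 + 30 days = Sep 4, 2020.
The last day of the response period: 21 calendar days after Sep 4, 2020 is Sep 25, 2020.
The last day of the consultation period: 27 calendar days after Sep 25, 2020 is Oct 22, 2020.
The date on which the repair-or-replace obligation becomes due: 10 calendar days after Oct 22, 2020 is Nov 1, 2020.

Nov 1, 2020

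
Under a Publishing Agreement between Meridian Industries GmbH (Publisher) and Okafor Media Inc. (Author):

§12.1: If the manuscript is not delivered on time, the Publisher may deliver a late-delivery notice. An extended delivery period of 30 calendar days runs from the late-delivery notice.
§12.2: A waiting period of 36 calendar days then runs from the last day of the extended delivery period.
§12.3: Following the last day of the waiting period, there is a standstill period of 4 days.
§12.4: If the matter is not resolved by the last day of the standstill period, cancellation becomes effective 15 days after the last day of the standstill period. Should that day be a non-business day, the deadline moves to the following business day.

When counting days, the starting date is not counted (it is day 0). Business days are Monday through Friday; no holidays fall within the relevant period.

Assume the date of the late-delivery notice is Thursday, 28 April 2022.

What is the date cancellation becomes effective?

22 July 2022

The last day of the extended delivery period: 30 calendar days after 28 April 2022 is 28 May 2022.
Adding 36 calendar days to 28 May 2022 gives 3 July 2022, which is the last day of the waiting period.
The last day of the standstill period: 4 calendar days after 3 July 2022 is 7 July 2022.
The date cancellation becomes effective: 7 July 2022 + 15 days = 22 July 2022. 22 July 2022 is a Friday, so no roll-forward applies.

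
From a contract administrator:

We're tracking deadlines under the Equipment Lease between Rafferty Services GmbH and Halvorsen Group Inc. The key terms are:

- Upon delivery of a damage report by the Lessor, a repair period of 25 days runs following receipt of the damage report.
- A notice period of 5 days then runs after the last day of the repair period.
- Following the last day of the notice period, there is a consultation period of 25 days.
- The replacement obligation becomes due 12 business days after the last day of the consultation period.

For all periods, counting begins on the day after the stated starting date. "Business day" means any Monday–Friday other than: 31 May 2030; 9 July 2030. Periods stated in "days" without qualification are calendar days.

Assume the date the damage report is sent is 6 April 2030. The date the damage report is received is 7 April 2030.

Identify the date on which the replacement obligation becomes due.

18 June 2030

Adding 25 calendar days to 7 April 2030 gives 2 May 2030, which is the last day of the repair period.
The last day of the notice period: 2 May 2030 + 5 days = 7 May 2030.
The last day of the consultation period: 7 May 2030 + 25 days = 1 June 2030.
The date on which the replacement obligation becomes due: counting 12 business days from Saturday, 1 June 2030 (Jun 3, Jun 4, Jun 5, Jun 6, …, Jun 14, Jun 17, Jun 18, skipping weekends) reaches Tuesday, 18 June 2030.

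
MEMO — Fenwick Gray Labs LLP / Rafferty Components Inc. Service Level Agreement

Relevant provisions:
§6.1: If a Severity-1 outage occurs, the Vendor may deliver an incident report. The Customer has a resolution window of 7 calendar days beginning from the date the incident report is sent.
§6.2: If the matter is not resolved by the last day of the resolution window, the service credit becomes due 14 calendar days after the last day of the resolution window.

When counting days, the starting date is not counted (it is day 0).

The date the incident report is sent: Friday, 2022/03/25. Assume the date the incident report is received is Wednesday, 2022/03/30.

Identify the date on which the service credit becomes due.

Adding 7 calendar days to 2022/03/25 gives 2022/04/01, which is the last day of the resolution window.
Adding 14 calendar days to 2022/04/01 gives 2022/04/15, which is the date on which the service credit becomes due.

2022/04/15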